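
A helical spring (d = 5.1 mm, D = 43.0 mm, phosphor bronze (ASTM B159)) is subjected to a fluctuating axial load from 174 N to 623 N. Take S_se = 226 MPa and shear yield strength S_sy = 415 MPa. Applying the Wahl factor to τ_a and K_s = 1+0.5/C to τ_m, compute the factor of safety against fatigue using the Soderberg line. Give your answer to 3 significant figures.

0.555

C = D/d = 43.0/5.1 = 8.4314; K_W = (4C−1)/(4C−4)+0.615/C = 1.1739; K_s = 1+0.5/C = 1.0593
F_a = (F_max−F_min)/2 = 224.5 N; F_m = (F_max+F_min)/2 = 398.5 N
τ_a = K_W·8F_aD/(πd³) = 1.1739 × 185.32 = 217.54 MPa
τ_m = K_s·8F_mD/(πd³) = 1.0593 × 328.95 = 348.45 MPa
Soderberg: 1/n_f = τ_a/S_se + τ_m/S_sy = 217.54/226 + 348.45/415 = 0.96255 + 0.83965 = 1.8022
n_f = 1/1.8022 = 0.5549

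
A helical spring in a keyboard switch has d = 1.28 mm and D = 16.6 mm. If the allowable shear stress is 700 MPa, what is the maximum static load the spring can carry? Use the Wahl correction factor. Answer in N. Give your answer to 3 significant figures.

C = D/d = 16.6/1.28 = 12.9688
K_W = (4C−1)/(4C−4) + 0.615/C = 50.875/47.875 + 0.0474 = 1.1101
τ_max = K·8FD/(πd³) → F_max = τ_allow·πd³/(8DK)
F_max = 700·π·1.28³/(8·16.6·1.1101) = 4611.9/147.42 = 31.284 N

31.3 N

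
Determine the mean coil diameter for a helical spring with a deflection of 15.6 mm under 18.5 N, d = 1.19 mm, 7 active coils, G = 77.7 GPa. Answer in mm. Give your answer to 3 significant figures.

13.3 mm

Required rate k = F/δ = 18.5/15.6 = 1.1859 N/mm
D = (Gd⁴/(8N_a·k))^(1/3) = (77.7×10³·1.19⁴/(8·7·1.1859))^(1/3)
  = (2346.25)^(1/3) = 13.2879 mm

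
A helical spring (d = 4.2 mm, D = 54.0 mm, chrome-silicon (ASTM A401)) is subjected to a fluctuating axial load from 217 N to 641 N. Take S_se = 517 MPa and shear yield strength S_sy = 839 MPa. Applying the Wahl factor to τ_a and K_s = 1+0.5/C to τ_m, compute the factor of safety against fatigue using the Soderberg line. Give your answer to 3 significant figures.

C = D/d = 54.0/4.2 = 12.8571; K_W = (4C−1)/(4C−4)+0.615/C = 1.1111; K_s = 1+0.5/C = 1.0389
F_a = (F_max−F_min)/2 = 212 N; F_m = (F_max+F_min)/2 = 429 N
τ_a = K_W·8F_aD/(πd³) = 1.1111 × 393.48 = 437.19 MPa
τ_m = K_s·8F_mD/(πd³) = 1.0389 × 796.24 = 827.2 MPa
Soderberg: 1/n_f = τ_a/S_se + τ_m/S_sy = 437.19/517 + 827.2/839 = 0.84563 + 0.98594 = 1.8316
n_f = 1/1.8316 = 0.546

0.546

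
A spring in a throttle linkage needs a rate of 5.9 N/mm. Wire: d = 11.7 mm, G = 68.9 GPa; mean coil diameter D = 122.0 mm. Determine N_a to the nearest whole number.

15

N_a = Gd⁴/(8D³k) = (68.9×10³ × 11.7⁴)/(8 × 122.0³ × 5.9)
    = 1.29111e+09 / 8.5708e+07 = 15.06 → 15 coils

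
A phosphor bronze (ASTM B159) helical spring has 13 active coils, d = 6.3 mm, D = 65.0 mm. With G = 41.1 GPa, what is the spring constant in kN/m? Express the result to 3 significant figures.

2.27 kN/m

k = Gd⁴/(8D³N_a) = (41.1×10³ × 6.3⁴) / (8 × 65.0³ × 13)
  = 6.47447e+07 / 2.8561e+07 = 2.2669 N/mm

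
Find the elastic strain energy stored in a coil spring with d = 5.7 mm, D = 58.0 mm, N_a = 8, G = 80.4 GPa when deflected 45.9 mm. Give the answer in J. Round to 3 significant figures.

7.16 J

k = Gd⁴/(8D³N_a) = (80.4×10³)(5.7⁴)/(8·58.0³·8) = 6.7966 N/mm
U = ½kδ² = 0.5 × 6.7966 × 45.9² = 7159.6 N·mm = 7.1596 J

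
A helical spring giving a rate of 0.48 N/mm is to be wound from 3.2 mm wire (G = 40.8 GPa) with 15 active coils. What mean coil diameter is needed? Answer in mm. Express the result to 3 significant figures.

42.0 mm

D = (Gd⁴/(8N_a·k))^(1/3) = (40.8×10³·3.2⁴/(8·15·0.48))^(1/3)
  = (74274.1)^(1/3) = 42.0351 mm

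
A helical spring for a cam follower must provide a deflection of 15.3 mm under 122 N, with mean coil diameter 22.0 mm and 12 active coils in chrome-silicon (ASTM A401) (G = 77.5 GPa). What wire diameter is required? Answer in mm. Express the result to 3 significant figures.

Required rate k = F/δ = 122/15.3 = 7.9739 N/mm
d = (8D³N_a·k / G)^(1/4) = (8·22.0³·12·7.9739 / (77.5×10³))^0.25
  = (105.17)^0.25 = 3.2024 mm

3.20 mm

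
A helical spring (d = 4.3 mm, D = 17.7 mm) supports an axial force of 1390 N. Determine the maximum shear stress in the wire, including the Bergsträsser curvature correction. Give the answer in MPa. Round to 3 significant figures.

1080 MPa

Spring index C = D/d = 17.7/4.3 = 4.1163
K_B = (4C+2)/(4C−3) = 18.465/13.465 = 1.3713
τ₀ = 8FD/(πd³) = 8·1390·17.7/(π·4.3³) = 196824/249.78 = 787.99 MPa
τ_max = K·τ₀ = 1.3713 × 787.99 = 1080.6 MPa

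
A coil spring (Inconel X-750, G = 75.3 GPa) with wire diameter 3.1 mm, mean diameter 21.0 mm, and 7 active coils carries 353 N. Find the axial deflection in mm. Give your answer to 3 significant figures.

26.3 mm

k = Gd⁴/(8D³N_a) = (75.3×10³)(3.1⁴)/(8·21.0³·7) = 13.409 N/mm
δ = F/k = 353 / 13.409 = 26.326 mm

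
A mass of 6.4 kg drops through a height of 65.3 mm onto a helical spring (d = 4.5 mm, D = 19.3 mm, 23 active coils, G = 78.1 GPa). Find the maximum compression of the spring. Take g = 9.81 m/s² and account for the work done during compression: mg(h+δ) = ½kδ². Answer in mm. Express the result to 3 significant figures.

k = Gd⁴/(8D³N_a) = (78.1×10³)(4.5⁴)/(8·19.3³·23) = 24.211 N/mm
W = mg = 6.4 × 9.81 = 62.784 N
½kδ² − Wδ − Wh = 0 → δ = (W + √(W² + 2kWh))/k
δ = (62.784 + √(3941.8 + 198520))/24.211 = (62.784 + 449.96)/24.211 = 21.178 mm

21.2 mm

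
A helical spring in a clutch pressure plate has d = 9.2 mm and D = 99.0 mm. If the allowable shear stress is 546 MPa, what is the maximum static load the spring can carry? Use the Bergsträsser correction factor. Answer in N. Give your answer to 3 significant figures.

C = D/d = 99.0/9.2 = 10.7609
K_B = (4C+2)/(4C−3) = 45.043/40.043 = 1.1249
τ_max = K·8FD/(πd³) → F_max = τ_allow·πd³/(8DK)
F_max = 546·π·9.2³/(8·99.0·1.1249) = 1.3357e+06/890.89 = 1499.3 N

1500 N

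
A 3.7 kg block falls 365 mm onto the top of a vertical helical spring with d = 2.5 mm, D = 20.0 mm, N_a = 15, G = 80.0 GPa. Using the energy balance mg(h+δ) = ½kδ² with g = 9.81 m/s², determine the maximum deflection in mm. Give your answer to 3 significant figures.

102 mm

k = Gd⁴/(8D³N_a) = (80.0×10³)(2.5⁴)/(8·20.0³·15) = 3.2552 N/mm
W = mg = 3.7 × 9.81 = 36.297 N
½kδ² − Wδ − Wh = 0 → δ = (W + √(W² + 2kWh))/k
δ = (36.297 + √(1317.5 + 86252.6))/3.2552 = (36.297 + 295.92)/3.2552 = 102.06 mm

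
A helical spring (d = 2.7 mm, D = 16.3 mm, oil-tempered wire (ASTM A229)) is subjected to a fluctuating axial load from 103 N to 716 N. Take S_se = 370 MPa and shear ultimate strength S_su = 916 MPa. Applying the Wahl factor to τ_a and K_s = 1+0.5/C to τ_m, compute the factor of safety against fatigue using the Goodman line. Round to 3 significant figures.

C = D/d = 16.3/2.7 = 6.0370; K_W = (4C−1)/(4C−4)+0.615/C = 1.2508; K_s = 1+0.5/C = 1.0828
F_a = (F_max−F_min)/2 = 306.5 N; F_m = (F_max+F_min)/2 = 409.5 N
τ_a = K_W·8F_aD/(πd³) = 1.2508 × 646.35 = 808.43 MPa
τ_m = K_s·8F_mD/(πd³) = 1.0828 × 863.56 = 935.08 MPa
Goodman: 1/n_f = τ_a/S_se + τ_m/S_su = 808.43/370 + 935.08/916 = 2.18495 + 1.02083 = 3.2058
n_f = 1/3.2058 = 0.3119

0.312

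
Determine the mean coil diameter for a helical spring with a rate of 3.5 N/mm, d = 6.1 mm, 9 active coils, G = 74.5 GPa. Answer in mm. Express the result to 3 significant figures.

74.2 mm

D = (Gd⁴/(8N_a·k))^(1/3) = (74.5×10³·6.1⁴/(8·9·3.5))^(1/3)
  = (409331)^(1/3) = 74.2492 mm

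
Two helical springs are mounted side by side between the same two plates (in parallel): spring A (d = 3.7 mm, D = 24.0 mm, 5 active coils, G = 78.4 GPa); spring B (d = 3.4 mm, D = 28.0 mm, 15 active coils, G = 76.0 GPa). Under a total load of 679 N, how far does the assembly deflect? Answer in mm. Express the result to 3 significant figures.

22.3 mm

k_A = Gd⁴/(8D³N_a) = (78.4×10³)(3.7⁴)/(8·24.0³·5) = 26.572 N/mm
k_B = Gd⁴/(8D³N_a) = (76.0×10³)(3.4⁴)/(8·28.0³·15) = 3.8554 N/mm
Parallel: k_eq = 26.572 + 3.8554 = 30.428 N/mm
δ = F/k_eq = 679/30.428 = 22.315 mm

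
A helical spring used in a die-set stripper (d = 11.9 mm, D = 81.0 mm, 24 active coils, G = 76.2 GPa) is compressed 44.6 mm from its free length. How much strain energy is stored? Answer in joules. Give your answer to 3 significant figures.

k = Gd⁴/(8D³N_a) = (76.2×10³)(11.9⁴)/(8·81.0³·24) = 14.976 N/mm
U = ½kδ² = 0.5 × 14.976 × 44.6² = 14895 N·mm = 14.895 J

14.9 J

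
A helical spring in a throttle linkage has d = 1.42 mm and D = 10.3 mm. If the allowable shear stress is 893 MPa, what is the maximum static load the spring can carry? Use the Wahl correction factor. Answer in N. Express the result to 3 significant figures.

C = D/d = 10.3/1.42 = 7.2535
K_W = (4C−1)/(4C−4) + 0.615/C = 28.014/25.014 + 0.0848 = 1.2047
τ_max = K·8FD/(πd³) → F_max = τ_allow·πd³/(8DK)
F_max = 893·π·1.42³/(8·10.3·1.2047) = 8032.8/99.269 = 80.92 N

80.9 N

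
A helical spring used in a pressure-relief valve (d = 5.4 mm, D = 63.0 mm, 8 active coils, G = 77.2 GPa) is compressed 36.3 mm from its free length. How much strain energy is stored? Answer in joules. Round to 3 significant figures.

2.70 J

k = Gd⁴/(8D³N_a) = (77.2×10³)(5.4⁴)/(8·63.0³·8) = 4.102 N/mm
U = ½kδ² = 0.5 × 4.102 × 36.3² = 2702.6 N·mm = 2.7026 J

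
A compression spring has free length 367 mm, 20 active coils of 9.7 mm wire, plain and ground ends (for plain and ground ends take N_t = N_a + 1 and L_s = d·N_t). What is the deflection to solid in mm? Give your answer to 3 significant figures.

163 mm

N_t = 21; L_s = 9.7·21 = 203.7 mm
δ_solid = L₀ − L_s = 367 − 203.7 = 163.3 mm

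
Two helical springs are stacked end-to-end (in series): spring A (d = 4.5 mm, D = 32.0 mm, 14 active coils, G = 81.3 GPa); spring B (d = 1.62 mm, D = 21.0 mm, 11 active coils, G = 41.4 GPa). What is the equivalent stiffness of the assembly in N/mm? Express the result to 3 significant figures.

0.337 N/mm

k_A = Gd⁴/(8D³N_a) = (81.3×10³)(4.5⁴)/(8·32.0³·14) = 9.0839 N/mm
k_B = Gd⁴/(8D³N_a) = (41.4×10³)(1.62⁴)/(8·21.0³·11) = 0.34988 N/mm
Series: 1/k_eq = 1/9.0839 + 1/0.34988 = 2.9682; k_eq = 0.3369 N/mm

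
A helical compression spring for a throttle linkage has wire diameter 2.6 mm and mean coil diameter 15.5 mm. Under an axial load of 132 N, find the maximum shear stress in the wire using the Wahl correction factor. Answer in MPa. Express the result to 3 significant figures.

372 MPa

Spring index C = D/d = 15.5/2.6 = 5.9615
K_W = (4C−1)/(4C−4) + 0.615/C = 22.846/19.846 + 0.1032 = 1.2543
τ₀ = 8FD/(πd³) = 8·132·15.5/(π·2.6³) = 16368/55.217 = 296.43 MPa
τ_max = K·τ₀ = 1.2543 × 296.43 = 371.82 MPa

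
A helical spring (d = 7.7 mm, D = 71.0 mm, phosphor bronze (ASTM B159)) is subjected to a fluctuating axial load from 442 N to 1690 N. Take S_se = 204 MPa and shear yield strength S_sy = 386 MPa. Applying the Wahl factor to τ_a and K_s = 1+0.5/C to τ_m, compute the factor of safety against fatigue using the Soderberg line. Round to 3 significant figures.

C = D/d = 71.0/7.7 = 9.2208; K_W = (4C−1)/(4C−4)+0.615/C = 1.1579; K_s = 1+0.5/C = 1.0542
F_a = (F_max−F_min)/2 = 624 N; F_m = (F_max+F_min)/2 = 1066 N
τ_a = K_W·8F_aD/(πd³) = 1.1579 × 247.12 = 286.15 MPa
τ_m = K_s·8F_mD/(πd³) = 1.0542 × 422.17 = 445.06 MPa
Soderberg: 1/n_f = τ_a/S_se + τ_m/S_sy = 286.15/204 + 445.06/386 = 1.40269 + 1.15300 = 2.5557
n_f = 1/2.5557 = 0.3913

0.391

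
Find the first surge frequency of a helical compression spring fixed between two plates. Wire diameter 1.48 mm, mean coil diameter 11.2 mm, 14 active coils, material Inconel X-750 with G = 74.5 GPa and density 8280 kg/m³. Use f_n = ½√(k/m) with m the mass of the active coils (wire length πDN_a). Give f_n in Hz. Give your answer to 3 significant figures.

k = Gd⁴/(8D³N_a) = (74.5×10³)(1.48⁴)/(8·11.2³·14) = 2.2716 N/mm = 2271.6 N/m
Wire length L = πDN_a = π·11.2·14 = 492.6 mm
m = ρ·(πd²/4)·L = 8280 × 1.7203×10⁻⁶ m² × 0.4926 m = 0.0070168 kg
f_n = ½√(k/m) = 0.5·√(2271.6/0.0070168) = 0.5·√(3.2374e+05) = 284.49 Hz

284 Hz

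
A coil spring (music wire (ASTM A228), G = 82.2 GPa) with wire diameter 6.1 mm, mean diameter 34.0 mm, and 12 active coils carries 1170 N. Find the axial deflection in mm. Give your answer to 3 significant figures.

k = Gd⁴/(8D³N_a) = (82.2×10³)(6.1⁴)/(8·34.0³·12) = 30.164 N/mm
δ = F/k = 1170 / 30.164 = 38.788 mm

38.8 mm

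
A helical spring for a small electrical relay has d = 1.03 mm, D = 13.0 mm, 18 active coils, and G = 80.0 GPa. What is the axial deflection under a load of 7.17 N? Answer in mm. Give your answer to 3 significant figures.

k = Gd⁴/(8D³N_a) = (80.0×10³)(1.03⁴)/(8·13.0³·18) = 0.28461 N/mm
δ = F/k = 7.17 / 0.28461 = 25.193 mm

25.2 mm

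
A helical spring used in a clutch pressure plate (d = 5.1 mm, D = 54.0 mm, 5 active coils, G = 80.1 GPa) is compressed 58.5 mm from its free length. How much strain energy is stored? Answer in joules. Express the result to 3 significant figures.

k = Gd⁴/(8D³N_a) = (80.1×10³)(5.1⁴)/(8·54.0³·5) = 8.6034 N/mm
U = ½kδ² = 0.5 × 8.6034 × 58.5² = 14722 N·mm = 14.722 J

14.7 J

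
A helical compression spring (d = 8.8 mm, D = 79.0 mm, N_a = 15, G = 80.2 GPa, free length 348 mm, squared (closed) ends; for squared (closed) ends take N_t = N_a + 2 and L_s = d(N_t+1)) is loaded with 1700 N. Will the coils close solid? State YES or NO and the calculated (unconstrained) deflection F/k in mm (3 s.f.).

k = Gd⁴/(8D³N_a) = (80.2×10³)(8.8⁴)/(8·79.0³·15) = 8.1291 N/mm
N_t = 17; L_s = 8.8·18 = 158.4 mm; δ_solid = L₀ − L_s = 348 − 158.4 = 189.6 mm
δ = F/k = 1700/8.1291 = 209.13 mm
δ ≥ δ_solid → spring goes solid

YES, δ = 209 mm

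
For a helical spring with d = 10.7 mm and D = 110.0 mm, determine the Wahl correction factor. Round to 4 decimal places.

C = D/d = 110.0/10.7 = 10.2804
K_W = (4C−1)/(4C−4) + 0.615/C = 40.121/37.121 + 0.0598 = 1.1406

1.1406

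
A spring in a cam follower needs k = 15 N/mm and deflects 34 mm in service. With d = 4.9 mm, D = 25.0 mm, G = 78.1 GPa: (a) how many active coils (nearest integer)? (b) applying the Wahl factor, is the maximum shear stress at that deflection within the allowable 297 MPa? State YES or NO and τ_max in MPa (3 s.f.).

N_a = Gd⁴/(8D³k) = (78.1×10³)(4.9⁴)/(8·25.0³·15) = 24.01 → N_a = 24
Actual rate k = Gd⁴/(8D³·24) = 15.008 N/mm
Working load F = kδ = 15.008·34 = 510.26 N
C = 25.0/4.9 = 5.1020; K_W = (4C−1)/(4C−4)+0.615/C = 1.3034
τ_max = K_W·8FD/(πd³) = 1.3034·276.11 = 359.88 MPa
τ_max > 297 MPa → exceeds allowable

(a) 24 coils; (b) NO, τ_max = 360 MPa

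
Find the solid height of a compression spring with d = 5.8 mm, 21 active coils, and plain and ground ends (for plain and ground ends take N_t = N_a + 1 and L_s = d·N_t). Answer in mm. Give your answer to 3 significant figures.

plain and ground ends: N_t = N_a + 1 = 21 + 1 = 22
L_s = d·N_t = 5.8 × 22 = 127.6 mm

128 mm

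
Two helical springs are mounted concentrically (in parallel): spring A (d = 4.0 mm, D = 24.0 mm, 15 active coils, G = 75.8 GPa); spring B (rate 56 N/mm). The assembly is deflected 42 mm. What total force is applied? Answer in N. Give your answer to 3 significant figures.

2840 N

k_A = Gd⁴/(8D³N_a) = (75.8×10³)(4.0⁴)/(8·24.0³·15) = 11.698 N/mm
Parallel: k_eq = 11.698 + 56 = 67.698 N/mm
F = k_eq·δ = 67.698·42 = 2843.3 N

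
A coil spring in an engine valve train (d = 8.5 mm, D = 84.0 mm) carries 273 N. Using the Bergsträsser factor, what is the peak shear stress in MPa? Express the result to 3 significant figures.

108 MPa

Spring index C = D/d = 84.0/8.5 = 9.8824
K_B = (4C+2)/(4C−3) = 41.529/36.529 = 1.1369
τ₀ = 8FD/(πd³) = 8·273·84.0/(π·8.5³) = 183456/1929.3 = 95.088 MPa
τ_max = K·τ₀ = 1.1369 × 95.088 = 108.1 MPa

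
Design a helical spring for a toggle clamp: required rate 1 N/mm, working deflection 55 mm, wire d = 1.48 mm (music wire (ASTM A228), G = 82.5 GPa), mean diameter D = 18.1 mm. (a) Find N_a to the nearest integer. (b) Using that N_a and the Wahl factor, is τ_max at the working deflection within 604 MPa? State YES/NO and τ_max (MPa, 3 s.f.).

(a) 8 coils; (b) NO, τ_max = 911 MPa

N_a = Gd⁴/(8D³k) = (82.5×10³)(1.48⁴)/(8·18.1³·1) = 8.344 → N_a = 8
Actual rate k = Gd⁴/(8D³·8) = 1.043 N/mm
Working load F = kδ = 1.043·55 = 57.365 N
C = 18.1/1.48 = 12.2297; K_W = (4C−1)/(4C−4)+0.615/C = 1.1171
τ_max = K_W·8FD/(πd³) = 1.1171·815.61 = 911.09 MPa
τ_max > 604 MPa → exceeds allowable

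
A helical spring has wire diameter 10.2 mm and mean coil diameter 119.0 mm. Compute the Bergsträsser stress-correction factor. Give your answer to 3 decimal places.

1.115

C = D/d = 119.0/10.2 = 11.6667
K_B = (4C+2)/(4C−3) = 48.667/43.667 = 1.1145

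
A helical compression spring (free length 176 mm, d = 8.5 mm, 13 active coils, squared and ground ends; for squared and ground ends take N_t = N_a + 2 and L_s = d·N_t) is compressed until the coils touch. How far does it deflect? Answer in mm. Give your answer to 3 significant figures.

48.5 mm

N_t = 15; L_s = 8.5·15 = 127.5 mm
δ_solid = L₀ − L_s = 176 − 127.5 = 48.5 mm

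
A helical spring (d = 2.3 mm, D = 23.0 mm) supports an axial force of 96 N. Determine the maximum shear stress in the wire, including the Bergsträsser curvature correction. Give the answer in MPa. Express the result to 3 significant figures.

Spring index C = D/d = 23.0/2.3 = 10.0000
K_B = (4C+2)/(4C−3) = 42.000/37.000 = 1.1351
τ₀ = 8FD/(πd³) = 8·96·23.0/(π·2.3³) = 17664/38.224 = 462.12 MPa
τ_max = K·τ₀ = 1.1351 × 462.12 = 524.57 MPa

525 MPa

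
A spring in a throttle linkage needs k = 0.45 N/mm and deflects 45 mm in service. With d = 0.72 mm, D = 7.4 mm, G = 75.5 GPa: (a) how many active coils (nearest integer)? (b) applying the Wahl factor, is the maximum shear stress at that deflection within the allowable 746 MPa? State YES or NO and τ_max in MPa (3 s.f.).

(a) 14 coils; (b) NO, τ_max = 1160 MPa

N_a = Gd⁴/(8D³k) = (75.5×10³)(0.72⁴)/(8·7.4³·0.45) = 13.91 → N_a = 14
Actual rate k = Gd⁴/(8D³·14) = 0.44706 N/mm
Working load F = kδ = 0.44706·45 = 20.118 N
C = 7.4/0.72 = 10.2778; K_W = (4C−1)/(4C−4)+0.615/C = 1.1407
τ_max = K_W·8FD/(πd³) = 1.1407·1015.7 = 1158.5 MPa
τ_max > 746 MPa → exceeds allowable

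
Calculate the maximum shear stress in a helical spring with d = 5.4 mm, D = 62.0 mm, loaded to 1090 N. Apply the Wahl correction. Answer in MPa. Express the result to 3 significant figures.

1230 MPa

Spring index C = D/d = 62.0/5.4 = 11.4815
K_W = (4C−1)/(4C−4) + 0.615/C = 44.926/41.926 + 0.0536 = 1.1251
τ₀ = 8FD/(πd³) = 8·1090·62.0/(π·5.4³) = 540640/494.69 = 1092.9 MPa
τ_max = K·τ₀ = 1.1251 × 1092.9 = 1229.6 MPa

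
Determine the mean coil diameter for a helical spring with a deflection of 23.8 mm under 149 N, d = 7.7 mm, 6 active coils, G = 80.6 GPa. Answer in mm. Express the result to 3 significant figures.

Required rate k = F/δ = 149/23.8 = 6.2605 N/mm
D = (Gd⁴/(8N_a·k))^(1/3) = (80.6×10³·7.7⁴/(8·6·6.2605))^(1/3)
  = (942860)^(1/3) = 98.0579 mm

98.1 mm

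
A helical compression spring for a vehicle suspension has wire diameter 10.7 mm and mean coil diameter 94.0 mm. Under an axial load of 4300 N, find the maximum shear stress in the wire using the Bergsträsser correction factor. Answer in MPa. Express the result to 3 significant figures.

Spring index C = D/d = 94.0/10.7 = 8.7850
K_B = (4C+2)/(4C−3) = 37.140/32.140 = 1.1556
τ₀ = 8FD/(πd³) = 8·4300·94.0/(π·10.7³) = 3.2336e+06/3848.6 = 840.2 MPa
τ_max = K·τ₀ = 1.1556 × 840.2 = 970.91 MPa

971 MPa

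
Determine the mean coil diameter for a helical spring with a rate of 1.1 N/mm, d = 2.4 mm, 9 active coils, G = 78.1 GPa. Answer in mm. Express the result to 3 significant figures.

32.0 mm

D = (Gd⁴/(8N_a·k))^(1/3) = (78.1×10³·2.4⁴/(8·9·1.1))^(1/3)
  = (32716.8)^(1/3) = 31.9833 mm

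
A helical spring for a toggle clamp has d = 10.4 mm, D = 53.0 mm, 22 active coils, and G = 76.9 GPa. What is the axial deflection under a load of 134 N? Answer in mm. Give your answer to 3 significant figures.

k = Gd⁴/(8D³N_a) = (76.9×10³)(10.4⁴)/(8·53.0³·22) = 34.334 N/mm
δ = F/k = 134 / 34.334 = 3.9029 mm

3.90 mm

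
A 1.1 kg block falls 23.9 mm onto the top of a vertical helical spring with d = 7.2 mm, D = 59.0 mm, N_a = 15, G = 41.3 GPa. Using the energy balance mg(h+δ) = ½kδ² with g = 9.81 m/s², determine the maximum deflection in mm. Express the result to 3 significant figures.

k = Gd⁴/(8D³N_a) = (41.3×10³)(7.2⁴)/(8·59.0³·15) = 4.5034 N/mm
W = mg = 1.1 × 9.81 = 10.791 N
½kδ² − Wδ − Wh = 0 → δ = (W + √(W² + 2kWh))/k
δ = (10.791 + √(116.45 + 2322.91))/4.5034 = (10.791 + 49.39)/4.5034 = 13.363 mm

13.4 mm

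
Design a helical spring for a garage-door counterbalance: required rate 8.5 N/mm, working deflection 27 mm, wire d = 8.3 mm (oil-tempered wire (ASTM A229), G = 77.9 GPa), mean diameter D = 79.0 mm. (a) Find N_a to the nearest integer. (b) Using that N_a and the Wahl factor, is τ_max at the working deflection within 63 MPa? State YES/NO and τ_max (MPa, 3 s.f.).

(a) 11 coils; (b) NO, τ_max = 93.3 MPa

N_a = Gd⁴/(8D³k) = (77.9×10³)(8.3⁴)/(8·79.0³·8.5) = 11.03 → N_a = 11
Actual rate k = Gd⁴/(8D³·11) = 8.5209 N/mm
Working load F = kδ = 8.5209·27 = 230.06 N
C = 79.0/8.3 = 9.5181; K_W = (4C−1)/(4C−4)+0.615/C = 1.1527
τ_max = K_W·8FD/(πd³) = 1.1527·80.944 = 93.301 MPa
τ_max > 63 MPa → exceeds allowable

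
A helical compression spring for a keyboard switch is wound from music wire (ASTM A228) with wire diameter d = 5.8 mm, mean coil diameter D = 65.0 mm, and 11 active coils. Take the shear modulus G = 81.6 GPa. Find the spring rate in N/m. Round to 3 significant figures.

k = Gd⁴/(8D³N_a) = (81.6×10³ × 5.8⁴) / (8 × 65.0³ × 11)
  = 9.23426e+07 / 2.4167e+07 = 3.821 N/mm = 3821 N/m

3820 N/m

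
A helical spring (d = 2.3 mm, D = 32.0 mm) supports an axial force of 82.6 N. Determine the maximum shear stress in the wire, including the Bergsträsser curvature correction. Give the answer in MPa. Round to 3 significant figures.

606 MPa

Spring index C = D/d = 32.0/2.3 = 13.9130
K_B = (4C+2)/(4C−3) = 57.652/52.652 = 1.0950
τ₀ = 8FD/(πd³) = 8·82.6·32.0/(π·2.3³) = 21145.6/38.224 = 553.21 MPa
τ_max = K·τ₀ = 1.0950 × 553.21 = 605.74 MPa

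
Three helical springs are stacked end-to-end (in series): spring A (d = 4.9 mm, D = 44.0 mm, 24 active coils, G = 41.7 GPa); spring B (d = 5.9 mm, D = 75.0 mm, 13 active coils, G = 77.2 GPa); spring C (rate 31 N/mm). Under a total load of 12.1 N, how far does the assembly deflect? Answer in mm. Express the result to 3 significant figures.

14.3 mm

k_A = Gd⁴/(8D³N_a) = (41.7×10³)(4.9⁴)/(8·44.0³·24) = 1.4698 N/mm
k_B = Gd⁴/(8D³N_a) = (77.2×10³)(5.9⁴)/(8·75.0³·13) = 2.1321 N/mm
Series: 1/k_eq = 1/1.4698 + 1/2.1321 + 1/31 = 1.1816; k_eq = 0.84628 N/mm
δ = F/k_eq = 12.1/0.84628 = 14.298 mm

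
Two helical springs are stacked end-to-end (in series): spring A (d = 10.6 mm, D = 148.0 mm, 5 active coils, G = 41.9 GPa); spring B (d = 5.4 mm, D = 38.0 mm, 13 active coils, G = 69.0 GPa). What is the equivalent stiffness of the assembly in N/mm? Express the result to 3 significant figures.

2.92 N/mm

k_A = Gd⁴/(8D³N_a) = (41.9×10³)(10.6⁴)/(8·148.0³·5) = 4.0794 N/mm
k_B = Gd⁴/(8D³N_a) = (69.0×10³)(5.4⁴)/(8·38.0³·13) = 10.281 N/mm
Series: 1/k_eq = 1/4.0794 + 1/10.281 = 0.3424; k_eq = 2.9205 N/mm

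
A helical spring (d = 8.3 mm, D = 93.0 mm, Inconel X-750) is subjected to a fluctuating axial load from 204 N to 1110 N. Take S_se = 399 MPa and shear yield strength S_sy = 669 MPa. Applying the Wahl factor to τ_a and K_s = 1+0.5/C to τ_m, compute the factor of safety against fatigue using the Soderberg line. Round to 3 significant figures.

C = D/d = 93.0/8.3 = 11.2048; K_W = (4C−1)/(4C−4)+0.615/C = 1.1284; K_s = 1+0.5/C = 1.0446
F_a = (F_max−F_min)/2 = 453 N; F_m = (F_max+F_min)/2 = 657 N
τ_a = K_W·8F_aD/(πd³) = 1.1284 × 187.62 = 211.71 MPa
τ_m = K_s·8F_mD/(πd³) = 1.0446 × 272.12 = 284.26 MPa
Soderberg: 1/n_f = τ_a/S_se + τ_m/S_sy = 211.71/399 + 284.26/669 = 0.53060 + 0.42490 = 0.9555
n_f = 1/0.9555 = 1.047

1.05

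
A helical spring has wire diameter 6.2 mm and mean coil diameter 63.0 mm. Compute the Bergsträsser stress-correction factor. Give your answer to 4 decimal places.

1.1328

C = D/d = 63.0/6.2 = 10.1613
K_B = (4C+2)/(4C−3) = 42.645/37.645 = 1.1328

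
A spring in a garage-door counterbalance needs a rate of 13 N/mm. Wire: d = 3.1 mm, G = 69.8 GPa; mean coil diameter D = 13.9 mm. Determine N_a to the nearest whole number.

N_a = Gd⁴/(8D³k) = (69.8×10³ × 3.1⁴)/(8 × 13.9³ × 13)
    = 6.44618e+06 / 279304 = 23.08 → 23 coils

23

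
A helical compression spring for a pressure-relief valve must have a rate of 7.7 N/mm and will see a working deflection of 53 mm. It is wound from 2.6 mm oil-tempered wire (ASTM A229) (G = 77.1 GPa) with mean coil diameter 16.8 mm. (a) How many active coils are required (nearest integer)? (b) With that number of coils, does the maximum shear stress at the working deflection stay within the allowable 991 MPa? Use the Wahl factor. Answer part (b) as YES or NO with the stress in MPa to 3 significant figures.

N_a = Gd⁴/(8D³k) = (77.1×10³)(2.6⁴)/(8·16.8³·7.7) = 12.06 → N_a = 12
Actual rate k = Gd⁴/(8D³·12) = 7.7401 N/mm
Working load F = kδ = 7.7401·53 = 410.23 N
C = 16.8/2.6 = 6.4615; K_W = (4C−1)/(4C−4)+0.615/C = 1.2325
τ_max = K_W·8FD/(πd³) = 1.2325·998.51 = 1230.7 MPa
τ_max > 991 MPa → exceeds allowable

(a) 12 coils; (b) NO, τ_max = 1230 MPa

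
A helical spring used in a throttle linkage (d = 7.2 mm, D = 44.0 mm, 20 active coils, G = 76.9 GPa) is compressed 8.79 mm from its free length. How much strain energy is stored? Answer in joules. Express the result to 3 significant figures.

0.586 J

k = Gd⁴/(8D³N_a) = (76.9×10³)(7.2⁴)/(8·44.0³·20) = 15.163 N/mm
U = ½kδ² = 0.5 × 15.163 × 8.79² = 585.77 N·mm = 0.58577 J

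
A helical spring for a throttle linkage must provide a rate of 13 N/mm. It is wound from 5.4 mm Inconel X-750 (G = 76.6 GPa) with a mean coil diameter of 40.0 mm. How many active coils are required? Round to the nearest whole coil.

10

N_a = Gd⁴/(8D³k) = (76.6×10³ × 5.4⁴)/(8 × 40.0³ × 13)
    = 6.51334e+07 / 6.656e+06 = 9.786 → 10 coils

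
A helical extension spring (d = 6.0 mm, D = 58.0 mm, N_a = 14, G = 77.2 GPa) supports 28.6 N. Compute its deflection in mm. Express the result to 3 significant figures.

6.25 mm

k = Gd⁴/(8D³N_a) = (77.2×10³)(6.0⁴)/(8·58.0³·14) = 4.5785 N/mm
δ = F/k = 28.6 / 4.5785 = 6.2466 mm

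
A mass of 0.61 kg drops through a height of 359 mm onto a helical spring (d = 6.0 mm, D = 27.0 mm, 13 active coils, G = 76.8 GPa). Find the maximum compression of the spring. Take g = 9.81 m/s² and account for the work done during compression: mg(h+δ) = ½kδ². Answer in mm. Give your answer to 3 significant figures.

9.52 mm

k = Gd⁴/(8D³N_a) = (76.8×10³)(6.0⁴)/(8·27.0³·13) = 48.623 N/mm
W = mg = 0.61 × 9.81 = 5.9841 N
½kδ² − Wδ − Wh = 0 → δ = (W + √(W² + 2kWh))/k
δ = (5.9841 + √(35.809 + 208913))/48.623 = (5.9841 + 457.11)/48.623 = 9.5242 mm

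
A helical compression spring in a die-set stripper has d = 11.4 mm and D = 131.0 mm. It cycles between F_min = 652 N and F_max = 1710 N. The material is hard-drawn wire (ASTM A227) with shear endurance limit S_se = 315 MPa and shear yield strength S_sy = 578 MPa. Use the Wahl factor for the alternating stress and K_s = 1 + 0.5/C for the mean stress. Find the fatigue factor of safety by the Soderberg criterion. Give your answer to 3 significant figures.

1.10

C = D/d = 131.0/11.4 = 11.4912; K_W = (4C−1)/(4C−4)+0.615/C = 1.1250; K_s = 1+0.5/C = 1.0435
F_a = (F_max−F_min)/2 = 529 N; F_m = (F_max+F_min)/2 = 1181 N
τ_a = K_W·8F_aD/(πd³) = 1.1250 × 119.11 = 134 MPa
τ_m = K_s·8F_mD/(πd³) = 1.0435 × 265.92 = 277.49 MPa
Soderberg: 1/n_f = τ_a/S_se + τ_m/S_sy = 134/315 + 277.49/578 = 0.42540 + 0.48008 = 0.90548
n_f = 1/0.90548 = 1.104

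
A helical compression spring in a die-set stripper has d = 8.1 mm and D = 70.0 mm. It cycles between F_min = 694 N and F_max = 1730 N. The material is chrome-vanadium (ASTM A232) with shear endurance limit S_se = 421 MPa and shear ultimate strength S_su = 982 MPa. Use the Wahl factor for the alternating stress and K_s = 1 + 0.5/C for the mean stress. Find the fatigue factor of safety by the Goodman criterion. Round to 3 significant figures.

1.09

C = D/d = 70.0/8.1 = 8.6420; K_W = (4C−1)/(4C−4)+0.615/C = 1.1693; K_s = 1+0.5/C = 1.0579
F_a = (F_max−F_min)/2 = 518 N; F_m = (F_max+F_min)/2 = 1212 N
τ_a = K_W·8F_aD/(πd³) = 1.1693 × 173.75 = 203.16 MPa
τ_m = K_s·8F_mD/(πd³) = 1.0579 × 406.52 = 430.04 MPa
Goodman: 1/n_f = τ_a/S_se + τ_m/S_su = 203.16/421 + 430.04/982 = 0.48257 + 0.43793 = 0.9205
n_f = 1/0.9205 = 1.086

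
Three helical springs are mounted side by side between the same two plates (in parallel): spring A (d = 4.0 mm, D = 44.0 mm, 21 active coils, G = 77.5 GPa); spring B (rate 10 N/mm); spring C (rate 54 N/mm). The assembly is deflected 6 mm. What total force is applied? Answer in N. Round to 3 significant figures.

392 N

k_A = Gd⁴/(8D³N_a) = (77.5×10³)(4.0⁴)/(8·44.0³·21) = 1.3864 N/mm
Parallel: k_eq = 1.3864 + 10 + 54 = 65.386 N/mm
F = k_eq·δ = 65.386·6 = 392.32 N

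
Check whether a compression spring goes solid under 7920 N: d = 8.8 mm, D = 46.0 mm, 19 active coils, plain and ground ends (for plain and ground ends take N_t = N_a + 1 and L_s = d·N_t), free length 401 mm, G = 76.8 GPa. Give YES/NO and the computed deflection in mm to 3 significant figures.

YES, δ = 254 mm

k = Gd⁴/(8D³N_a) = (76.8×10³)(8.8⁴)/(8·46.0³·19) = 31.13 N/mm
N_t = 20; L_s = 8.8·20 = 176 mm; δ_solid = L₀ − L_s = 401 − 176 = 225 mm
δ = F/k = 7920/31.13 = 254.42 mm
δ ≥ δ_solid → spring goes solid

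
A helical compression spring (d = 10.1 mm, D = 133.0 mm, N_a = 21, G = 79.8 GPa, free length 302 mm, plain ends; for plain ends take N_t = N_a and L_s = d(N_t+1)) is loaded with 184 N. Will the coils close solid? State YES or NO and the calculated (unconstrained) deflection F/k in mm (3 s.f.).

YES, δ = 87.6 mm

k = Gd⁴/(8D³N_a) = (79.8×10³)(10.1⁴)/(8·133.0³·21) = 2.101 N/mm
N_t = 21; L_s = 10.1·22 = 222.2 mm; δ_solid = L₀ − L_s = 302 − 222.2 = 79.8 mm
δ = F/k = 184/2.101 = 87.578 mm
δ ≥ δ_solid → spring goes solid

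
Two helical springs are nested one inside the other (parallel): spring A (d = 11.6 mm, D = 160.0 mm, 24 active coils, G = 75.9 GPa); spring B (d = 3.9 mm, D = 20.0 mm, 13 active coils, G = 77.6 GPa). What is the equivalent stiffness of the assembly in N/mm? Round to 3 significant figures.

k_A = Gd⁴/(8D³N_a) = (75.9×10³)(11.6⁴)/(8·160.0³·24) = 1.7475 N/mm
k_B = Gd⁴/(8D³N_a) = (77.6×10³)(3.9⁴)/(8·20.0³·13) = 21.577 N/mm
Parallel: k_eq = 1.7475 + 21.577 = 23.325 N/mm

23.3 N/mm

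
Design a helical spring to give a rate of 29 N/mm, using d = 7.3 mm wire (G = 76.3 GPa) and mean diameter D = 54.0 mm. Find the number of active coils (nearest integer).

6

N_a = Gd⁴/(8D³k) = (76.3×10³ × 7.3⁴)/(8 × 54.0³ × 29)
    = 2.16679e+08 / 3.65316e+07 = 5.931 → 6 coils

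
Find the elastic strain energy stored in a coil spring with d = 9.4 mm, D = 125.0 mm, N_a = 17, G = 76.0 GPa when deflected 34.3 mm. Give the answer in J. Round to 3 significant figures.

1.31 J

k = Gd⁴/(8D³N_a) = (76.0×10³)(9.4⁴)/(8·125.0³·17) = 2.2339 N/mm
U = ½kδ² = 0.5 × 2.2339 × 34.3² = 1314.1 N·mm = 1.3141 J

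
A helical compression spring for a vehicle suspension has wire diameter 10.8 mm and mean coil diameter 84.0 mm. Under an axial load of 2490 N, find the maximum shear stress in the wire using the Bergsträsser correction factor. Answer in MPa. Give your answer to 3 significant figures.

Spring index C = D/d = 84.0/10.8 = 7.7778
K_B = (4C+2)/(4C−3) = 33.111/28.111 = 1.1779
τ₀ = 8FD/(πd³) = 8·2490·84.0/(π·10.8³) = 1.67328e+06/3957.5 = 422.81 MPa
τ_max = K·τ₀ = 1.1779 × 422.81 = 498.02 MPa

498 MPa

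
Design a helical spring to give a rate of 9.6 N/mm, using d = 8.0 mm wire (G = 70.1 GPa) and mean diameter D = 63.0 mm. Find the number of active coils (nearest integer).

15

N_a = Gd⁴/(8D³k) = (70.1×10³ × 8.0⁴)/(8 × 63.0³ × 9.6)
    = 2.8713e+08 / 1.92036e+07 = 14.95 → 15 coils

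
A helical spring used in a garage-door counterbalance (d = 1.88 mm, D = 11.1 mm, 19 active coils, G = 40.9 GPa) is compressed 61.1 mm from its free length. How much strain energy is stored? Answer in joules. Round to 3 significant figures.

k = Gd⁴/(8D³N_a) = (40.9×10³)(1.88⁴)/(8·11.1³·19) = 2.4578 N/mm
U = ½kδ² = 0.5 × 2.4578 × 61.1² = 4587.7 N·mm = 4.5877 J

4.59 J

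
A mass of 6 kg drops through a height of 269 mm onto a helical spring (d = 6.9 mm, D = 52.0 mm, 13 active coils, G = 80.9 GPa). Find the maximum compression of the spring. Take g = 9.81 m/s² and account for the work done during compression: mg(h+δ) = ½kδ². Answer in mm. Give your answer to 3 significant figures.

k = Gd⁴/(8D³N_a) = (80.9×10³)(6.9⁴)/(8·52.0³·13) = 12.54 N/mm
W = mg = 6 × 9.81 = 58.86 N
½kδ² − Wδ − Wh = 0 → δ = (W + √(W² + 2kWh))/k
δ = (58.86 + √(3464.5 + 397104))/12.54 = (58.86 + 632.9)/12.54 = 55.164 mm

55.2 mm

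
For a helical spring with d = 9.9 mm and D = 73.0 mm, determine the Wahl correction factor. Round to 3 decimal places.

C = D/d = 73.0/9.9 = 7.3737
K_W = (4C−1)/(4C−4) + 0.615/C = 28.495/25.495 + 0.0834 = 1.2011

1.201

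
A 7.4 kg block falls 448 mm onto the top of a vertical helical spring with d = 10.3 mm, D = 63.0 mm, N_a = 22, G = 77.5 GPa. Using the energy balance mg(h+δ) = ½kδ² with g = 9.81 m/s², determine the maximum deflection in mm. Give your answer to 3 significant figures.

61.1 mm

k = Gd⁴/(8D³N_a) = (77.5×10³)(10.3⁴)/(8·63.0³·22) = 19.821 N/mm
W = mg = 7.4 × 9.81 = 72.594 N
½kδ² − Wδ − Wh = 0 → δ = (W + √(W² + 2kWh))/k
δ = (72.594 + √(5269.9 + 1.28921e+06))/19.821 = (72.594 + 1137.8)/19.821 = 61.065 mm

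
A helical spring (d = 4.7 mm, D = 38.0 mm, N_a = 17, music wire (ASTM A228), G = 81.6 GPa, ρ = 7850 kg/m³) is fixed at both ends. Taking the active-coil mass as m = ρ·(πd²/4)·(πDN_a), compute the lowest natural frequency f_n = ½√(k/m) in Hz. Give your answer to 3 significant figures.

k = Gd⁴/(8D³N_a) = (81.6×10³)(4.7⁴)/(8·38.0³·17) = 5.3357 N/mm = 5335.7 N/m
Wire length L = πDN_a = π·38.0·17 = 2029.5 mm
m = ρ·(πd²/4)·L = 7850 × 17.349×10⁻⁶ m² × 2.0295 m = 0.2764 kg
f_n = ½√(k/m) = 0.5·√(5335.7/0.2764) = 0.5·√(19304) = 69.47 Hz

69.5 Hz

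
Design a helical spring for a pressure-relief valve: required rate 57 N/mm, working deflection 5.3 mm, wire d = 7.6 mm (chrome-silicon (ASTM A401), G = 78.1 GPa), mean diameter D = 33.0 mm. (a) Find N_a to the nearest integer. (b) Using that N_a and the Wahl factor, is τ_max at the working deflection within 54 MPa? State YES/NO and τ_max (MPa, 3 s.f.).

(a) 16 coils; (b) NO, τ_max = 78.5 MPa

N_a = Gd⁴/(8D³k) = (78.1×10³)(7.6⁴)/(8·33.0³·57) = 15.9 → N_a = 16
Actual rate k = Gd⁴/(8D³·16) = 56.644 N/mm
Working load F = kδ = 56.644·5.3 = 300.21 N
C = 33.0/7.6 = 4.3421; K_W = (4C−1)/(4C−4)+0.615/C = 1.3660
τ_max = K_W·8FD/(πd³) = 1.3660·57.47 = 78.507 MPa
τ_max > 54 MPa → exceeds allowable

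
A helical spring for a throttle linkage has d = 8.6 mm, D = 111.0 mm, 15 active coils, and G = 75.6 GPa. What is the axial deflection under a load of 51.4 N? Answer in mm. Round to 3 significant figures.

k = Gd⁴/(8D³N_a) = (75.6×10³)(8.6⁴)/(8·111.0³·15) = 2.5198 N/mm
δ = F/k = 51.4 / 2.5198 = 20.398 mm

20.4 mm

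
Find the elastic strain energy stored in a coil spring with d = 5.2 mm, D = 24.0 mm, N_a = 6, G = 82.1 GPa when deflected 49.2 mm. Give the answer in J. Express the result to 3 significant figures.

k = Gd⁴/(8D³N_a) = (82.1×10³)(5.2⁴)/(8·24.0³·6) = 90.465 N/mm
U = ½kδ² = 0.5 × 90.465 × 49.2² = 1.0949e+05 N·mm = 109.49 J

109 J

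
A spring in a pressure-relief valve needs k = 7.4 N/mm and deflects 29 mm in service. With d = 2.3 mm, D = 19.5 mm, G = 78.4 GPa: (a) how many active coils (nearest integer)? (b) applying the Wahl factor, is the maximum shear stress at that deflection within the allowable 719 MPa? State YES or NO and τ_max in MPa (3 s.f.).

(a) 5 coils; (b) NO, τ_max = 1030 MPa

N_a = Gd⁴/(8D³k) = (78.4×10³)(2.3⁴)/(8·19.5³·7.4) = 4.998 → N_a = 5
Actual rate k = Gd⁴/(8D³·5) = 7.3971 N/mm
Working load F = kδ = 7.3971·29 = 214.52 N
C = 19.5/2.3 = 8.4783; K_W = (4C−1)/(4C−4)+0.615/C = 1.1728
τ_max = K_W·8FD/(πd³) = 1.1728·875.49 = 1026.8 MPa
τ_max > 719 MPa → exceeds allowable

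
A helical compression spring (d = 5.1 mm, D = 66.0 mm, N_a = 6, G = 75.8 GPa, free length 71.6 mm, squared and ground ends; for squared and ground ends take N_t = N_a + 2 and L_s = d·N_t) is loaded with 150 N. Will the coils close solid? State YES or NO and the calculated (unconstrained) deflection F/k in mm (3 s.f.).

YES, δ = 40.4 mm

k = Gd⁴/(8D³N_a) = (75.8×10³)(5.1⁴)/(8·66.0³·6) = 3.716 N/mm
N_t = 8; L_s = 5.1·8 = 40.8 mm; δ_solid = L₀ − L_s = 71.6 − 40.8 = 30.8 mm
δ = F/k = 150/3.716 = 40.366 mm
δ ≥ δ_solid → spring goes solid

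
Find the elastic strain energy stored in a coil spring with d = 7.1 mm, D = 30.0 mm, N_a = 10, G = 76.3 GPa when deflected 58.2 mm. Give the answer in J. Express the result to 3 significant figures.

k = Gd⁴/(8D³N_a) = (76.3×10³)(7.1⁴)/(8·30.0³·10) = 89.764 N/mm
U = ½kδ² = 0.5 × 89.764 × 58.2² = 1.5203e+05 N·mm = 152.03 J

152 J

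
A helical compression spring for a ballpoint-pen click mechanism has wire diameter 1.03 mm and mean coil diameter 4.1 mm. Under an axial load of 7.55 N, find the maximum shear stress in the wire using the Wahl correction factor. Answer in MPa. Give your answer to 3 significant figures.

Spring index C = D/d = 4.1/1.03 = 3.9806
K_W = (4C−1)/(4C−4) + 0.615/C = 14.922/11.922 + 0.1545 = 1.4061
τ₀ = 8FD/(πd³) = 8·7.55·4.1/(π·1.03³) = 247.64/3.4329 = 72.137 MPa
τ_max = K·τ₀ = 1.4061 × 72.137 = 101.43 MPa

101 MPa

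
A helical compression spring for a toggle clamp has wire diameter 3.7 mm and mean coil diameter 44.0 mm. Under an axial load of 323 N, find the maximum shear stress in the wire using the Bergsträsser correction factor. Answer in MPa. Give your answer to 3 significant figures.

Spring index C = D/d = 44.0/3.7 = 11.8919
K_B = (4C+2)/(4C−3) = 49.568/44.568 = 1.1122
τ₀ = 8FD/(πd³) = 8·323·44.0/(π·3.7³) = 113696/159.13 = 714.48 MPa
τ_max = K·τ₀ = 1.1122 × 714.48 = 794.64 MPa

795 MPa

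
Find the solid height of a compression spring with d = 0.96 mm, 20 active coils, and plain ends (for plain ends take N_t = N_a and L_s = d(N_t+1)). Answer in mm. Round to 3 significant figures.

20.2 mm

plain ends: N_t = N_a = 20
L_s = d·(N_t+1) = 0.96 × 21 = 20.16 mm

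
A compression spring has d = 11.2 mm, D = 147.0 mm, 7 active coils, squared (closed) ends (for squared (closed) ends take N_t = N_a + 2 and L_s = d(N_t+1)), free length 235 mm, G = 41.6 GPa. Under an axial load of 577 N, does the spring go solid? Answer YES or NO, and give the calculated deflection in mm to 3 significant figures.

k = Gd⁴/(8D³N_a) = (41.6×10³)(11.2⁴)/(8·147.0³·7) = 3.6798 N/mm
N_t = 9; L_s = 11.2·10 = 112 mm; δ_solid = L₀ − L_s = 235 − 112 = 123 mm
δ = F/k = 577/3.6798 = 156.8 mm
δ ≥ δ_solid → spring goes solid

YES, δ = 157 mm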